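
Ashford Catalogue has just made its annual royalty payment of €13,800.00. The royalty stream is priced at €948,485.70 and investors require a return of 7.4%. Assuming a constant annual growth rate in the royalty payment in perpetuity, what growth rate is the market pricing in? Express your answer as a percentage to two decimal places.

5.86%

P = D₀(1+g)/(r−g) ⇒ P(r−g) = D₀(1+g) ⇒ g(P+D₀) = P·r − D₀
g = (P·r − D₀)/(P + D₀) = (€948,485.70×0.074 − €13,800.00) / (€948,485.70 + €13,800.00) = 0.058598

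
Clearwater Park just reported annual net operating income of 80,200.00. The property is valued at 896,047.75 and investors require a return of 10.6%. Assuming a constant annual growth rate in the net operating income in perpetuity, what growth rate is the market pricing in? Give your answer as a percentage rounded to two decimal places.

1.51%

P = D₀(1+g)/(r−g) ⇒ P(r−g) = D₀(1+g) ⇒ g(P+D₀) = P·r − D₀
g = (P·r − D₀)/(P + D₀) = (896,047.75×0.106 − 80,200.00) / (896,047.75 + 80,200.00) = 0.015141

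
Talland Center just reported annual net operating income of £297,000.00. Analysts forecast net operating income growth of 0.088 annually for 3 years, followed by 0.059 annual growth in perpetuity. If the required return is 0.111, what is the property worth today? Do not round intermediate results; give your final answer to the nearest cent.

£6535207.13

D_1 = 323136.00000
D_2 = 351571.96800
D_3 = 382510.30118
Terminal value at year 3: TV = D_3×(1+g_2)/(r−g_2) = 405078.40895/0.052 = 7789969.40296
P_0 = D_1/(1+r)^1 + D_2/(1+r)^2 + D_3/(1+r)^3 + TV/(1+r)^3
    = 290851.48515 + 284830.25728 + 278933.68130 + 5680591.70186 = 6535207.12559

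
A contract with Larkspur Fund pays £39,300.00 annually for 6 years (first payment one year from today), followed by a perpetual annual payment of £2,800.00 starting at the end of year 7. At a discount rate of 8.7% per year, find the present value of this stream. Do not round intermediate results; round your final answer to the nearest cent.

£197394.87

PV of 6-year annuity: £39,300.00 × [1 − (1+0.087)^−6] / 0.087 = 177884.67571
Perpetuity value at year 6: £2,800.00 / 0.087 = 32183.90805
PV of perpetuity: 32183.90805 / (1+0.087)^6 = 19510.19069
Total PV = 177884.67571 + 19510.19069 = 197394.86640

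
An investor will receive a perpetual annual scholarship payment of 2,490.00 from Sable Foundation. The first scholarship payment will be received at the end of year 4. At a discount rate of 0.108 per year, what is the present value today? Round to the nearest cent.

16949.48

Value at end of year 3: C / r = 2,490.00 / 0.108 = 23,055.5556
Discount to today: PV = 23,055.5556 / (1 + 0.108)^3 = 23,055.5556 / 1.360252 = 16,949.48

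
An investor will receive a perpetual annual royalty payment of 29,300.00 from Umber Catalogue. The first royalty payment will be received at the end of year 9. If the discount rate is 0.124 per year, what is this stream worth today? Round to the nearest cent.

92750.33

Value at end of year 8: C / r = 29,300.00 / 0.124 = 236,290.3226
Discount to today: PV = 236,290.3226 / (1 + 0.124)^8 = 236,290.3226 / 2.547596 = 92,750.33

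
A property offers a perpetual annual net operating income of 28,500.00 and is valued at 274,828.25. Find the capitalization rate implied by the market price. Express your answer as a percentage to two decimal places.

P = C/r ⇒ r = C/P = 28,500.00/274,828.25 = 0.103701

10.37%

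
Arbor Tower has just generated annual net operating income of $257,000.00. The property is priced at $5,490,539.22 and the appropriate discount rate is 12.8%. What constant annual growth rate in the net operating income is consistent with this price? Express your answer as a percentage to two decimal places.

7.76%

P = D₀(1+g)/(r−g) ⇒ P(r−g) = D₀(1+g) ⇒ g(P+D₀) = P·r − D₀
g = (P·r − D₀)/(P + D₀) = ($5,490,539.22×0.128 − $257,000.00) / ($5,490,539.22 + $257,000.00) = 0.077562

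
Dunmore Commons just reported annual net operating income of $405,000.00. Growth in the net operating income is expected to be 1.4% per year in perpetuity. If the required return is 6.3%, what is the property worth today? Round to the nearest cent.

D₁ = D₀ × (1 + g) = $405,000.00 × 1.014 = $410,670.0000
Growing perpetuity: P = D₁ / (r − g) = $410,670.0000 / (0.063 − 0.014) = $8,381,020.41

$8381020.41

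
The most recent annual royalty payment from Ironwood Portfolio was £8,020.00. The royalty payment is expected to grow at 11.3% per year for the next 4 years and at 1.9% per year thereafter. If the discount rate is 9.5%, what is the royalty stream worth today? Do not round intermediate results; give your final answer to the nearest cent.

D_1 = 8926.26000
D_2 = 9934.92738
D_3 = 11057.57417
D_4 = 12307.08006
Terminal value at year 4: TV = D_4×(1+g_2)/(r−g_2) = 12540.91458/0.076 = 165012.03390
P_0 = D_1/(1+r)^1 + D_2/(1+r)^2 + D_3/(1+r)^3 + D_4/(1+r)^4 + TV/(1+r)^4
    = 8151.83562 + 8285.83839 + 8422.04396 + 8560.48851 + 114778.12890 = 148198.33538

£148198.34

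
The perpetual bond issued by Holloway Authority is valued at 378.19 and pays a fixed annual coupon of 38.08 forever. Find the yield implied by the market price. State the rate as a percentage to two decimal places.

P = C/r ⇒ r = C/P = 38.08/378.19 = 0.100690

10.07%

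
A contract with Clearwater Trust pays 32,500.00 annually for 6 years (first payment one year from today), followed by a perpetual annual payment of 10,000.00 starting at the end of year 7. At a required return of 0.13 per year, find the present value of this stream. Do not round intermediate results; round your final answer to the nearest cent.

166867.95

PV of 6-year annuity: 32,500.00 × [1 − (1+0.13)^−6] / 0.13 = 129920.36814
Perpetuity value at year 6: 10,000.00 / 0.13 = 76923.07692
PV of perpetuity: 76923.07692 / (1+0.13)^6 = 36947.57903
Total PV = 129920.36814 + 36947.57903 = 166867.94718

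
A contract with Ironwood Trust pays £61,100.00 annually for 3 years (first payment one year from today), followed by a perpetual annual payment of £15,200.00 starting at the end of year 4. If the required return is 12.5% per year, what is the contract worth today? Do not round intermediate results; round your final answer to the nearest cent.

PV of 3-year annuity: £61,100.00 × [1 − (1+0.125)^−3] / 0.125 = 145500.13717
Perpetuity value at year 3: £15,200.00 / 0.125 = 121600.00000
PV of perpetuity: 121600.00000 / (1+0.125)^3 = 85403.56653
Total PV = 145500.13717 + 85403.56653 = 230903.70370

£230903.70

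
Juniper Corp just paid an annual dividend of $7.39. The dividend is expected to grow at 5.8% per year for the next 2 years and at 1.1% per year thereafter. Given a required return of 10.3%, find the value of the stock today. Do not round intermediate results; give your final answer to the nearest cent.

D_1 = 7.81862
D_2 = 8.27210
Terminal value at year 2: TV = D_2×(1+g_2)/(r−g_2) = 8.36309/0.092 = 90.90319
P_0 = D_1/(1+r)^1 + D_2/(1+r)^2 + TV/(1+r)^2
    = 7.08850 + 6.79931 + 74.71849 = 88.60630

$88.61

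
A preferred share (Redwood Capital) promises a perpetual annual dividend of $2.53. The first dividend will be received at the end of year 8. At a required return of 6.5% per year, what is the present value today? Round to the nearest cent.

$25.05

Value at end of year 7: C / r = $2.53 / 0.065 = $38.9231
Discount to today: PV = $38.9231 / (1 + 0.065)^7 = $38.9231 / 1.553987 = $25.05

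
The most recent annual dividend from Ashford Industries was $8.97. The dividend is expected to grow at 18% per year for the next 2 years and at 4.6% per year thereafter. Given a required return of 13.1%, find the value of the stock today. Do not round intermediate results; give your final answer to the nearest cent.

$139.28

D_1 = 10.58460
D_2 = 12.48983
Terminal value at year 2: TV = D_2×(1+g_2)/(r−g_2) = 13.06436/0.085 = 153.69835
P_0 = D_1/(1+r)^1 + D_2/(1+r)^2 + TV/(1+r)^2
    = 9.35862 + 9.76408 + 120.15560 = 139.27830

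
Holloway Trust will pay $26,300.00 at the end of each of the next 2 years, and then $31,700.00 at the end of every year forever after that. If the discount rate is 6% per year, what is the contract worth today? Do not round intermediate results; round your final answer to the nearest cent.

$518433.01

PV of 2-year annuity: $26,300.00 × [1 − (1+0.06)^−2] / 0.06 = 48218.22713
Perpetuity value at year 2: $31,700.00 / 0.06 = 528333.33333
PV of perpetuity: 528333.33333 / (1+0.06)^2 = 470214.78581
Total PV = 48218.22713 + 470214.78581 = 518433.01293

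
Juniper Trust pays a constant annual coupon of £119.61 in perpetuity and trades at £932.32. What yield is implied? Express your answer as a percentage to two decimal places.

P = C/r ⇒ r = C/P = £119.61/£932.32 = 0.128293

12.83%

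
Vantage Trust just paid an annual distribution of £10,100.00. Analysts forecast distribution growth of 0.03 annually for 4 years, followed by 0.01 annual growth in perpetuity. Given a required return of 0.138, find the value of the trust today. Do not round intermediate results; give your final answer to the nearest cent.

£85164.70

D_1 = 10403.00000
D_2 = 10715.09000
D_3 = 11036.54270
D_4 = 11367.63898
Terminal value at year 4: TV = D_4×(1+g_2)/(r−g_2) = 11481.31537/0.128 = 89697.77633
P_0 = D_1/(1+r)^1 + D_2/(1+r)^2 + D_3/(1+r)^3 + D_4/(1+r)^4 + TV/(1+r)^4
    = 9141.47627 + 8273.91965 + 7488.69705 + 6777.99469 + 53482.61436 = 85164.70203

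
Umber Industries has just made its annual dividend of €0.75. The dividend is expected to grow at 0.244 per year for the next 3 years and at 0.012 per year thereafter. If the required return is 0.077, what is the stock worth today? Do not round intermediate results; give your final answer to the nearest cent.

€21.02

D_1 = 0.93300
D_2 = 1.16065
D_3 = 1.44385
Terminal value at year 3: TV = D_3×(1+g_2)/(r−g_2) = 1.46118/0.065 = 22.47965
P_0 = D_1/(1+r)^1 + D_2/(1+r)^2 + D_3/(1+r)^3 + TV/(1+r)^3
    = 0.86630 + 1.00062 + 1.15578 + 17.99461 = 21.01731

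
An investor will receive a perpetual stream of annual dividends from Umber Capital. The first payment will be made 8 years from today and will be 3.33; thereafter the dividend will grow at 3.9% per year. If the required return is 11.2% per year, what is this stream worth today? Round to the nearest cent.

21.70

Value at end of year 7: C₁ / (r − g) = 3.33 / (0.112 − 0.039) = 45.6164
Discount to today: PV = 45.6164 / (1 + 0.112)^7 = 45.6164 / 2.102488 = 21.70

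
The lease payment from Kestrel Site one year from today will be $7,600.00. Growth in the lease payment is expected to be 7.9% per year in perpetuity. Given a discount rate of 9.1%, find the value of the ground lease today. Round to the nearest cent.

Growing perpetuity: P = D₁ / (r − g) = $7,600.0000 / (0.091 − 0.079) = $633,333.33

$633333.33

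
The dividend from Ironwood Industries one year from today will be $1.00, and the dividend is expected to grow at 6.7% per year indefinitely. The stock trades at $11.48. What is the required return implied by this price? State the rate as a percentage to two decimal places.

15.41%

P = D₁/(r − g) ⇒ r = D₁/P + g = $1.0000/$11.48 + 0.067 = 0.087108 + 0.067 = 0.154108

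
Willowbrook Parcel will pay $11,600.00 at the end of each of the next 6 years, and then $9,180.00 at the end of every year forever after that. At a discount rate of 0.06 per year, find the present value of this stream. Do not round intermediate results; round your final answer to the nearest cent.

$164899.92

PV of 6-year annuity: $11,600.00 × [1 − (1+0.06)^−6] / 0.06 = 57040.96218
Perpetuity value at year 6: $9,180.00 / 0.06 = 153000.00000
PV of perpetuity: 153000.00000 / (1+0.06)^6 = 107858.96269
Total PV = 57040.96218 + 107858.96269 = 164899.92487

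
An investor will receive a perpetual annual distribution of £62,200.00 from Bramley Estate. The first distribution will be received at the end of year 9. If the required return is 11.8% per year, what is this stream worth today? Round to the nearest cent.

Value at end of year 8: C / r = £62,200.00 / 0.118 = £527,118.6441
Discount to today: PV = £527,118.6441 / (1 + 0.118)^8 = £527,118.6441 / 2.440813 = £215,960.31

£215960.31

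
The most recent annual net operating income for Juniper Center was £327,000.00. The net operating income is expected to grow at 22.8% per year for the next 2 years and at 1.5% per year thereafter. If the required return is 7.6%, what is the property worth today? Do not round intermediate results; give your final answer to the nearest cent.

£7886002.86

D_1 = 401556.00000
D_2 = 493110.76800
Terminal value at year 2: TV = D_2×(1+g_2)/(r−g_2) = 500507.42952/0.061 = 8205039.82820
P_0 = D_1/(1+r)^1 + D_2/(1+r)^2 + TV/(1+r)^2
    = 373193.30855 + 425912.06589 + 7086897.48984 = 7886002.86428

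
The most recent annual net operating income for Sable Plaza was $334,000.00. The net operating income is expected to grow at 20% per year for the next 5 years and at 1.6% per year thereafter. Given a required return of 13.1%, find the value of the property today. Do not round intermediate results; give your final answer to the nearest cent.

$5969348.26

D_1 = 400800.00000
D_2 = 480960.00000
D_3 = 577152.00000
D_4 = 692582.40000
D_5 = 831098.88000
Terminal value at year 5: TV = D_5×(1+g_2)/(r−g_2) = 844396.46208/0.115 = 7342577.93113
P_0 = D_1/(1+r)^1 + D_2/(1+r)^2 + D_3/(1+r)^3 + D_4/(1+r)^4 + D_5/(1+r)^5 + TV/(1+r)^5
    = 354376.65782 + 375996.45393 + 398935.22963 + 423273.45319 + 449096.50206 + 3967669.96599 = 5969348.26261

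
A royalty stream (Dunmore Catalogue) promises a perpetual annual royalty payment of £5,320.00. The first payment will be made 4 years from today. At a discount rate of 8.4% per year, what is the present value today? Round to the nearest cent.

£49721.53

Value at end of year 3: C / r = £5,320.00 / 0.084 = £63,333.3333
Discount to today: PV = £63,333.3333 / (1 + 0.084)^3 = £63,333.3333 / 1.273761 = £49,721.53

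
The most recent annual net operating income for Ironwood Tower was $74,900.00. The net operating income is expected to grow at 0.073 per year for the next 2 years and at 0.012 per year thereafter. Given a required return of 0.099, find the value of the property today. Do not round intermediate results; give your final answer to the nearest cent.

$975040.34

D_1 = 80367.70000
D_2 = 86234.54210
Terminal value at year 2: TV = D_2×(1+g_2)/(r−g_2) = 87269.35661/0.087 = 1003096.05293
P_0 = D_1/(1+r)^1 + D_2/(1+r)^2 + TV/(1+r)^2
    = 73128.02548 + 71397.97210 + 830514.34213 = 975040.33970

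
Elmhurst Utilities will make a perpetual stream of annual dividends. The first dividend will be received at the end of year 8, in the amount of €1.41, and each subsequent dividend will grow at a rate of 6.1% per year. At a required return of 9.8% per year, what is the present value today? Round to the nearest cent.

Value at end of year 7: C₁ / (r − g) = €1.41 / (0.098 − 0.061) = €38.1081
Discount to today: PV = €38.1081 / (1 + 0.098)^7 = €38.1081 / 1.924050 = €19.81

€19.81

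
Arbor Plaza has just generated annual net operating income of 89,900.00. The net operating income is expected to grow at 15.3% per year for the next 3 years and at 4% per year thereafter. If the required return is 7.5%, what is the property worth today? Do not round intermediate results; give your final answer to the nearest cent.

3606767.76

D_1 = 103654.70000
D_2 = 119513.86910
D_3 = 137799.49107
Terminal value at year 3: TV = D_3×(1+g_2)/(r−g_2) = 143311.47072/0.035 = 4094613.44901
P_0 = D_1/(1+r)^1 + D_2/(1+r)^2 + D_3/(1+r)^3 + TV/(1+r)^3
    = 96422.97674 + 103419.24855 + 110923.15681 + 3296002.37383 = 3606767.75593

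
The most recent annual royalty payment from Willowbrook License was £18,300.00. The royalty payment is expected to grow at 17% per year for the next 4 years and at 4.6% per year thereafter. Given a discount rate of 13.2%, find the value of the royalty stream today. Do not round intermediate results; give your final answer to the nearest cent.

D_1 = 21411.00000
D_2 = 25050.87000
D_3 = 29309.51790
D_4 = 34292.13594
Terminal value at year 4: TV = D_4×(1+g_2)/(r−g_2) = 35869.57420/0.086 = 417088.07205
P_0 = D_1/(1+r)^1 + D_2/(1+r)^2 + D_3/(1+r)^3 + D_4/(1+r)^4 + TV/(1+r)^4
    = 18914.31095 + 19549.24365 + 20205.49035 + 20883.76653 + 254004.88124 = 333557.69273

£333557.69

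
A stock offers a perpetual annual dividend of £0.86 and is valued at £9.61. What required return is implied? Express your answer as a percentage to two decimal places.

8.95%

P = C/r ⇒ r = C/P = £0.86/£9.61 = 0.089490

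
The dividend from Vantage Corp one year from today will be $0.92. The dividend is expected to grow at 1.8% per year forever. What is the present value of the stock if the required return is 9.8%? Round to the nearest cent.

Growing perpetuity: P = D₁ / (r − g) = $0.9200 / (0.098 − 0.018) = $11.50

$11.50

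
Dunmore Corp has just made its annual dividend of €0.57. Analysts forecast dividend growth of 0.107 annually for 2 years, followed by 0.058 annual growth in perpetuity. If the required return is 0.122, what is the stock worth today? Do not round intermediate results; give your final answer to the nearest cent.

D_1 = 0.63099
D_2 = 0.69851
Terminal value at year 2: TV = D_2×(1+g_2)/(r−g_2) = 0.73902/0.064 = 11.54718
P_0 = D_1/(1+r)^1 + D_2/(1+r)^2 + TV/(1+r)^2
    = 0.56238 + 0.55486 + 9.17255 = 10.28979

€10.29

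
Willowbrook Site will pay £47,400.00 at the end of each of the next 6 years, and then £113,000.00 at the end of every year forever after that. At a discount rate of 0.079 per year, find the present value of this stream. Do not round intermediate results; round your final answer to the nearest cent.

£1126196.65

PV of 6-year annuity: £47,400.00 × [1 − (1+0.079)^−6] / 0.079 = 219790.83422
Perpetuity value at year 6: £113,000.00 / 0.079 = 1430379.74684
PV of perpetuity: 1430379.74684 / (1+0.079)^6 = 906405.81716
Total PV = 219790.83422 + 906405.81716 = 1126196.65138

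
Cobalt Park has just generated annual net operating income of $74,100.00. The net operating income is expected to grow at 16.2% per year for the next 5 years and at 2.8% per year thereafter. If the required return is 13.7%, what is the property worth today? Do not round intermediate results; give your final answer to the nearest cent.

D_1 = 86104.20000
D_2 = 100053.08040
D_3 = 116261.67942
D_4 = 135096.07149
D_5 = 156981.63507
Terminal value at year 5: TV = D_5×(1+g_2)/(r−g_2) = 161377.12086/0.109 = 1480524.04454
P_0 = D_1/(1+r)^1 + D_2/(1+r)^2 + D_3/(1+r)^3 + D_4/(1+r)^4 + D_5/(1+r)^5 + TV/(1+r)^5
    = 75729.28760 + 77394.39946 + 79096.12329 + 80835.26408 + 82612.64456 + 779135.76701 = 1174803.48599

$1174803.49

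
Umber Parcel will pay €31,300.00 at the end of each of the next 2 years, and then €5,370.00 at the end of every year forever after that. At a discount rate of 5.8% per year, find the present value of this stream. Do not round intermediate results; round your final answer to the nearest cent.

€140259.65

PV of 2-year annuity: €31,300.00 × [1 − (1+0.058)^−2] / 0.058 = 57546.42815
Perpetuity value at year 2: €5,370.00 / 0.058 = 92586.20690
PV of perpetuity: 92586.20690 / (1+0.058)^2 = 82713.22545
Total PV = 57546.42815 + 82713.22545 = 140259.65360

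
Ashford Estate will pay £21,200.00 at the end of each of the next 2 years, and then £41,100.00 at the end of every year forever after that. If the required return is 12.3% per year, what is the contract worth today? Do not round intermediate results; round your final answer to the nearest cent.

PV of 2-year annuity: £21,200.00 × [1 − (1+0.123)^−2] / 0.123 = 35688.33958
Perpetuity value at year 2: £41,100.00 / 0.123 = 334146.34146
PV of perpetuity: 334146.34146 / (1+0.123)^2 = 264958.09823
Total PV = 35688.33958 + 264958.09823 = 300646.43781

£300646.44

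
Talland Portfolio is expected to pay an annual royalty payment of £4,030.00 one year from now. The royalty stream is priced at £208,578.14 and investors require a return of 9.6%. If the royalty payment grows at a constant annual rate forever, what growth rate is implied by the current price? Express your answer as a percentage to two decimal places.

P = D₁/(r−g) ⇒ g = r − D₁/P = 0.096 − £4,030.00/£208,578.14 = 0.076679

7.67%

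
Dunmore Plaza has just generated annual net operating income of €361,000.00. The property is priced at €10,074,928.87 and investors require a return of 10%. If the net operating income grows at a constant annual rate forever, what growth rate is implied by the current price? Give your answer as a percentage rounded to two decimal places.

P = D₀(1+g)/(r−g) ⇒ P(r−g) = D₀(1+g) ⇒ g(P+D₀) = P·r − D₀
g = (P·r − D₀)/(P + D₀) = (€10,074,928.87×0.1 − €361,000.00) / (€10,074,928.87 + €361,000.00) = 0.061949

6.19%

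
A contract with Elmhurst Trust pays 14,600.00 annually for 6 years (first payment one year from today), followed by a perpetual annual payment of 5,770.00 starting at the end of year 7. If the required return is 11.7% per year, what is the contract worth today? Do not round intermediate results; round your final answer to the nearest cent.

85930.53

PV of 6-year annuity: 14,600.00 × [1 − (1+0.117)^−6] / 0.117 = 60540.04934
Perpetuity value at year 6: 5,770.00 / 0.117 = 49316.23932
PV of perpetuity: 49316.23932 / (1+0.117)^6 = 25390.48009
Total PV = 60540.04934 + 25390.48009 = 85930.52943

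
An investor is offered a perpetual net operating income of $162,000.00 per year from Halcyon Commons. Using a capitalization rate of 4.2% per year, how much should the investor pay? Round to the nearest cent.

$3857142.86

Level perpetuity: PV = C / r = $162,000.00 / 0.042 = $3,857,142.86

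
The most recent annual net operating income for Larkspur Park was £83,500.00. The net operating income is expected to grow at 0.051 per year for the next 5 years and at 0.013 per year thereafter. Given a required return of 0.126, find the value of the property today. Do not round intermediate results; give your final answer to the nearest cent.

D_1 = 87758.50000
D_2 = 92234.18350
D_3 = 96938.12686
D_4 = 101881.97133
D_5 = 107077.95187
Terminal value at year 5: TV = D_5×(1+g_2)/(r−g_2) = 108469.96524/0.113 = 959911.19682
P_0 = D_1/(1+r)^1 + D_2/(1+r)^2 + D_3/(1+r)^3 + D_4/(1+r)^4 + D_5/(1+r)^5 + TV/(1+r)^5
    = 77938.27709 + 72747.00641 + 67901.51309 + 63378.76577 + 59157.26716 + 530321.34190 = 871444.17141

£871444.17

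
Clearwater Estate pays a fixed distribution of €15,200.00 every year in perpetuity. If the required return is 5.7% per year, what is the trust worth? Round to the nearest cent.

Level perpetuity: PV = C / r = €15,200.00 / 0.057 = €266,666.67

€266666.67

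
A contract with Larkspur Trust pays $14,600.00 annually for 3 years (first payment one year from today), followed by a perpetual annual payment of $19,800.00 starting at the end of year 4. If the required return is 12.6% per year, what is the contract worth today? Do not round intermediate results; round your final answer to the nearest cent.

PV of 3-year annuity: $14,600.00 × [1 − (1+0.126)^−3] / 0.126 = 34708.32496
Perpetuity value at year 3: $19,800.00 / 0.126 = 157142.85714
PV of perpetuity: 157142.85714 / (1+0.126)^3 = 110072.66302
Total PV = 34708.32496 + 110072.66302 = 144780.98798

$144780.99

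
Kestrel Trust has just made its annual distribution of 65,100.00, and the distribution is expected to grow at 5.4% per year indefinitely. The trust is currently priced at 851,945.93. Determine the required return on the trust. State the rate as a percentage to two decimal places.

13.45%

D₁ = 65,100.00 × 1.054 = 68,615.4000
P = D₁/(r − g) ⇒ r = D₁/P + g = 68,615.4000/851,945.93 + 0.054 = 0.080540 + 0.054 = 0.134540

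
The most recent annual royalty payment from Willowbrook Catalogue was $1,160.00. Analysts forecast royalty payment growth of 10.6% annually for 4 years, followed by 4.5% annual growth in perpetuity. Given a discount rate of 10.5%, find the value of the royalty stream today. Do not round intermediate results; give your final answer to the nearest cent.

$24927.07

D_1 = 1282.96000
D_2 = 1418.95376
D_3 = 1569.36286
D_4 = 1735.71532
Terminal value at year 4: TV = D_4×(1+g_2)/(r−g_2) = 1813.82251/0.06 = 30230.37518
P_0 = D_1/(1+r)^1 + D_2/(1+r)^2 + D_3/(1+r)^3 + D_4/(1+r)^4 + TV/(1+r)^4
    = 1161.04977 + 1162.10050 + 1163.15217 + 1164.20480 + 20276.56691 = 24927.07415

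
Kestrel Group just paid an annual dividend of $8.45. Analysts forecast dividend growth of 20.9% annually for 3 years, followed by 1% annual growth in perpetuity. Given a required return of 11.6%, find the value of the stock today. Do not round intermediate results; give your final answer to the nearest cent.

D_1 = 10.21605
D_2 = 12.35120
D_3 = 14.93261
Terminal value at year 3: TV = D_3×(1+g_2)/(r−g_2) = 15.08193/0.106 = 142.28238
P_0 = D_1/(1+r)^1 + D_2/(1+r)^2 + D_3/(1+r)^3 + TV/(1+r)^3
    = 9.15417 + 9.91701 + 10.74343 + 102.36666 = 132.18127

$132.18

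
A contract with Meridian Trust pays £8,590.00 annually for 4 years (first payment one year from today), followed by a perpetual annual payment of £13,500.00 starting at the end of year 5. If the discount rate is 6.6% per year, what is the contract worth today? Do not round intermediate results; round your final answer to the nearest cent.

£187762.96

PV of 4-year annuity: £8,590.00 × [1 − (1+0.066)^−4] / 0.066 = 29360.82720
Perpetuity value at year 4: £13,500.00 / 0.066 = 204545.45455
PV of perpetuity: 204545.45455 / (1+0.066)^4 = 158402.12892
Total PV = 29360.82720 + 158402.12892 = 187762.95611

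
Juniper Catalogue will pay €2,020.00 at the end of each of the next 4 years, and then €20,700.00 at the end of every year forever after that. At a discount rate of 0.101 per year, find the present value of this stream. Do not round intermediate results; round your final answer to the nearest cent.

PV of 4-year annuity: €2,020.00 × [1 − (1+0.101)^−4] / 0.101 = 6389.29191
Perpetuity value at year 4: €20,700.00 / 0.101 = 204950.49505
PV of perpetuity: 204950.49505 / (1+0.101)^4 = 139476.06806
Total PV = 6389.29191 + 139476.06806 = 145865.35997

€145865.36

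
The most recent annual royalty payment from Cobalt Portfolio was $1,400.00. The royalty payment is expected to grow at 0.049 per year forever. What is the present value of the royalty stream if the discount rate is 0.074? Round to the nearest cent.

D₁ = D₀ × (1 + g) = $1,400.00 × 1.049 = $1,468.6000
Growing perpetuity: P = D₁ / (r − g) = $1,468.6000 / (0.074 − 0.049) = $58,744.00

$58744.00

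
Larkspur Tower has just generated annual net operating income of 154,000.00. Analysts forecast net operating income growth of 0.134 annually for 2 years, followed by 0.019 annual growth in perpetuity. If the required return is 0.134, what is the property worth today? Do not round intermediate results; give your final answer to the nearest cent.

D_1 = 174636.00000
D_2 = 198037.22400
Terminal value at year 2: TV = D_2×(1+g_2)/(r−g_2) = 201799.93126/0.115 = 1754782.01092
P_0 = D_1/(1+r)^1 + D_2/(1+r)^2 + TV/(1+r)^2
    = 154000.00000 + 154000.00000 + 1364573.91304 = 1672573.91304

1672573.91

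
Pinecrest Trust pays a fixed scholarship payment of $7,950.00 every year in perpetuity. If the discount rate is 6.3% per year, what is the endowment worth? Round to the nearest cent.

$126190.48

Level perpetuity: PV = C / r = $7,950.00 / 0.063 = $126,190.48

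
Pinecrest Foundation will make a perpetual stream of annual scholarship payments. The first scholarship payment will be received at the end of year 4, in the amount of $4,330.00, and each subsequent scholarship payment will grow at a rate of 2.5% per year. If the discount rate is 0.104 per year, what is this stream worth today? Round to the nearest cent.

$40733.67

Value at end of year 3: C₁ / (r − g) = $4,330.00 / (0.104 − 0.025) = $54,810.1266
Discount to today: PV = $54,810.1266 / (1 + 0.104)^3 = $54,810.1266 / 1.345573 = $40,733.67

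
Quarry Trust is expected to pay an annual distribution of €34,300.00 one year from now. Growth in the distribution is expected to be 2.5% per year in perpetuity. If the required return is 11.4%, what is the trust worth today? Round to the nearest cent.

Growing perpetuity: P = D₁ / (r − g) = €34,300.0000 / (0.114 − 0.025) = €385,393.26

€385393.26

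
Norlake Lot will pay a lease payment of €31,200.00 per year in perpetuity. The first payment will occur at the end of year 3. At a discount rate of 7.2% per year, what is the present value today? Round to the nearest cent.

Value at end of year 2: C / r = €31,200.00 / 0.072 = €433,333.3333
Discount to today: PV = €433,333.3333 / (1 + 0.072)^2 = €433,333.3333 / 1.149184 = €377,079.16

€377079.16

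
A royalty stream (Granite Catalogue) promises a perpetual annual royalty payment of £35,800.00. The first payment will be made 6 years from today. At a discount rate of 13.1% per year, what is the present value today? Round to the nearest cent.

Value at end of year 5: C / r = £35,800.00 / 0.131 = £273,282.4427
Discount to today: PV = £273,282.4427 / (1 + 0.131)^5 = £273,282.4427 / 1.850602 = £147,672.19

£147672.19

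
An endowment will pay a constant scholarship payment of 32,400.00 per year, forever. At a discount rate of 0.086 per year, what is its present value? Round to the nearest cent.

Level perpetuity: PV = C / r = 32,400.00 / 0.086 = 376,744.19

376744.19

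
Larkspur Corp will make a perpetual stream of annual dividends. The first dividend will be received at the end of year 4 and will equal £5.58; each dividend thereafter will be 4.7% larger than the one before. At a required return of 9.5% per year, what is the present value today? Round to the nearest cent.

£88.54

Value at end of year 3: C₁ / (r − g) = £5.58 / (0.095 − 0.047) = £116.2500
Discount to today: PV = £116.2500 / (1 + 0.095)^3 = £116.2500 / 1.312932 = £88.54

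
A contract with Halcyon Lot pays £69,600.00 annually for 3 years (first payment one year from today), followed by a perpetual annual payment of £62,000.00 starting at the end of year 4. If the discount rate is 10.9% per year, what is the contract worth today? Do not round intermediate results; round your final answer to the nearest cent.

PV of 3-year annuity: £69,600.00 × [1 − (1+0.109)^−3] / 0.109 = 170378.79483
Perpetuity value at year 3: £62,000.00 / 0.109 = 568807.33945
PV of perpetuity: 568807.33945 / (1+0.109)^3 = 417033.12567
Total PV = 170378.79483 + 417033.12567 = 587411.92049

£587411.92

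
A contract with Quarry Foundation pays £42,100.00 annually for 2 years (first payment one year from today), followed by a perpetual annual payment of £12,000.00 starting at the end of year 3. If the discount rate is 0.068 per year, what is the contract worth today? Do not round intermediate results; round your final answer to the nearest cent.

£231043.17

PV of 2-year annuity: £42,100.00 × [1 − (1+0.068)^−2] / 0.068 = 76329.09706
Perpetuity value at year 2: £12,000.00 / 0.068 = 176470.58824
PV of perpetuity: 176470.58824 / (1+0.068)^2 = 154714.07601
Total PV = 76329.09706 + 154714.07601 = 231043.17307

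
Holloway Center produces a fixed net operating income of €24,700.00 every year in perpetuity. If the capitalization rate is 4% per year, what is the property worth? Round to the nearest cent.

Level perpetuity: PV = C / r = €24,700.00 / 0.04 = €617,500.00

€617500.00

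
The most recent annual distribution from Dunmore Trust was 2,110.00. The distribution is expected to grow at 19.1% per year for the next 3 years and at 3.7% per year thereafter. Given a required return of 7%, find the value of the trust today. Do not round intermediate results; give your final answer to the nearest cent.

99311.58

D_1 = 2513.01000
D_2 = 2992.99491
D_3 = 3564.65694
Terminal value at year 3: TV = D_3×(1+g_2)/(r−g_2) = 3696.54924/0.033 = 112016.64377
P_0 = D_1/(1+r)^1 + D_2/(1+r)^2 + D_3/(1+r)^3 + TV/(1+r)^3
    = 2348.60748 + 2614.19767 + 2909.82189 + 91438.94849 = 99311.57552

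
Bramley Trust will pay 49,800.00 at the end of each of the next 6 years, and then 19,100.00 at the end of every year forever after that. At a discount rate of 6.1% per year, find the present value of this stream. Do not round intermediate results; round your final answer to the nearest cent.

PV of 6-year annuity: 49,800.00 × [1 − (1+0.061)^−6] / 0.061 = 244115.24018
Perpetuity value at year 6: 19,100.00 / 0.061 = 313114.75410
PV of perpetuity: 313114.75410 / (1+0.061)^6 = 219488.22624
Total PV = 244115.24018 + 219488.22624 = 463603.46642

463603.47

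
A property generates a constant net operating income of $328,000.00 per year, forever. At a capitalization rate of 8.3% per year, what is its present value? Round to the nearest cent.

$3951807.23

Level perpetuity: PV = C / r = $328,000.00 / 0.083 = $3,951,807.23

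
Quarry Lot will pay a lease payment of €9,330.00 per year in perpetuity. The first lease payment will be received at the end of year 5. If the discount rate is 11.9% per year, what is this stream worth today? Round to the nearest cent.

Value at end of year 4: C / r = €9,330.00 / 0.119 = €78,403.3613
Discount to today: PV = €78,403.3613 / (1 + 0.119)^4 = €78,403.3613 / 1.567907 = €50,005.10

€50005.10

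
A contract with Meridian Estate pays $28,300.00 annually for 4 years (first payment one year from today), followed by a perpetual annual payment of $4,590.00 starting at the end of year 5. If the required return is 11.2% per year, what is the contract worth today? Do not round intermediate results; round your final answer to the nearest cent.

$114228.12

PV of 4-year annuity: $28,300.00 × [1 − (1+0.112)^−4] / 0.112 = 87425.60512
Perpetuity value at year 4: $4,590.00 / 0.112 = 40982.14286
PV of perpetuity: 40982.14286 / (1+0.112)^4 = 26802.51291
Total PV = 87425.60512 + 26802.51291 = 114228.11803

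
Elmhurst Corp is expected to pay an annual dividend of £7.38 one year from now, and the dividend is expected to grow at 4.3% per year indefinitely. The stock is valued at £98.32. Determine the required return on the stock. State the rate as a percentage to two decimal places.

11.81%

P = D₁/(r − g) ⇒ r = D₁/P + g = £7.3800/£98.32 + 0.043 = 0.075061 + 0.043 = 0.118061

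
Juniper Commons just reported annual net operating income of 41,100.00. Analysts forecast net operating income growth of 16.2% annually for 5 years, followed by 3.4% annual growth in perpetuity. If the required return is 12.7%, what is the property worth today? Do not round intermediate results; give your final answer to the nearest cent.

D_1 = 47758.20000
D_2 = 55495.02840
D_3 = 64485.22300
D_4 = 74931.82913
D_5 = 87070.78545
Terminal value at year 5: TV = D_5×(1+g_2)/(r−g_2) = 90031.19215/0.093 = 968077.33495
P_0 = D_1/(1+r)^1 + D_2/(1+r)^2 + D_3/(1+r)^3 + D_4/(1+r)^4 + D_5/(1+r)^5 + TV/(1+r)^5
    = 42376.39752 + 43692.43471 + 45049.34262 + 46448.39052 + 47890.88712 + 532464.27188 = 757921.72437

757921.72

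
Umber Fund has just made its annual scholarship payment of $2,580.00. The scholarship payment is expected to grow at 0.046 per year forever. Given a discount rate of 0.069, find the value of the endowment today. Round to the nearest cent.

D₁ = D₀ × (1 + g) = $2,580.00 × 1.046 = $2,698.6800
Growing perpetuity: P = D₁ / (r − g) = $2,698.6800 / (0.069 − 0.046) = $117,333.91

$117333.91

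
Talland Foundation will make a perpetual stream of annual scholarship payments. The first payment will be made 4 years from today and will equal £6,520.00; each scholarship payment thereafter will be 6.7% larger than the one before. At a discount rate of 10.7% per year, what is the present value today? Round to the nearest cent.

£120155.80

Value at end of year 3: C₁ / (r − g) = £6,520.00 / (0.107 − 0.067) = £163,000.0000
Discount to today: PV = £163,000.0000 / (1 + 0.107)^3 = £163,000.0000 / 1.356572 = £120,155.80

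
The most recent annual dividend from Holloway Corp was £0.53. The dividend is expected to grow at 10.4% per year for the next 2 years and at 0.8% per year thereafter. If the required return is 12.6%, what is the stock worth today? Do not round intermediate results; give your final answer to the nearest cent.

£5.38

D_1 = 0.58512
D_2 = 0.64597
Terminal value at year 2: TV = D_2×(1+g_2)/(r−g_2) = 0.65114/0.118 = 5.51814
P_0 = D_1/(1+r)^1 + D_2/(1+r)^2 + TV/(1+r)^2
    = 0.51964 + 0.50949 + 4.35227 = 5.38141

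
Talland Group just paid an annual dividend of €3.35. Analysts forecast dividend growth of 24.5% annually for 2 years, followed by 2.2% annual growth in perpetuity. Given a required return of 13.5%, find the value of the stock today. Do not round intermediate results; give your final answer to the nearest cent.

€44.16

D_1 = 4.17075
D_2 = 5.19258
Terminal value at year 2: TV = D_2×(1+g_2)/(r−g_2) = 5.30682/0.113 = 46.96301
P_0 = D_1/(1+r)^1 + D_2/(1+r)^2 + TV/(1+r)^2
    = 3.67467 + 4.03080 + 36.45560 = 44.16107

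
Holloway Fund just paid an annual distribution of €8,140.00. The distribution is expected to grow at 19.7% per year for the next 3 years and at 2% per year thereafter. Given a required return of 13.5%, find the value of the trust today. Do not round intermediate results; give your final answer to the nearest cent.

€111874.34

D_1 = 9743.58000
D_2 = 11663.06526
D_3 = 13960.68912
Terminal value at year 3: TV = D_3×(1+g_2)/(r−g_2) = 14239.90290/0.115 = 123825.24260
P_0 = D_1/(1+r)^1 + D_2/(1+r)^2 + D_3/(1+r)^3 + TV/(1+r)^3
    = 8584.65198 + 9053.59332 + 9548.15084 + 84687.94662 = 111874.34278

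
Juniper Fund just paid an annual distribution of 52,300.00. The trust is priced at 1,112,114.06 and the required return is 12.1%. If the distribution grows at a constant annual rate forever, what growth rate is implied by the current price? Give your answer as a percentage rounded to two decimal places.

7.06%

P = D₀(1+g)/(r−g) ⇒ P(r−g) = D₀(1+g) ⇒ g(P+D₀) = P·r − D₀
g = (P·r − D₀)/(P + D₀) = (1,112,114.06×0.121 − 52,300.00) / (1,112,114.06 + 52,300.00) = 0.070650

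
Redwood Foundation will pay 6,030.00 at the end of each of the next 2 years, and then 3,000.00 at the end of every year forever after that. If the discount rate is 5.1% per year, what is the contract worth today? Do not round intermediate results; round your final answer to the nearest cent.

PV of 2-year annuity: 6,030.00 × [1 − (1+0.051)^−2] / 0.051 = 11196.37770
Perpetuity value at year 2: 3,000.00 / 0.051 = 58823.52941
PV of perpetuity: 58823.52941 / (1+0.051)^2 = 53253.19225
Total PV = 11196.37770 + 53253.19225 = 64449.56995

64449.57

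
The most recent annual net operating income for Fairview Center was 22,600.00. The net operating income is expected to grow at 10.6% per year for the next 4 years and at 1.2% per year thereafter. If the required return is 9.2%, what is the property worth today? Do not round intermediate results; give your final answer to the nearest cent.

394170.21

D_1 = 24995.60000
D_2 = 27645.13360
D_3 = 30575.51776
D_4 = 33816.52264
Terminal value at year 4: TV = D_4×(1+g_2)/(r−g_2) = 34222.32092/0.08 = 427779.01145
P_0 = D_1/(1+r)^1 + D_2/(1+r)^2 + D_3/(1+r)^3 + D_4/(1+r)^4 + TV/(1+r)^4
    = 22889.74359 + 23183.20184 + 23480.42238 + 23781.45343 + 300835.38593 = 394170.20717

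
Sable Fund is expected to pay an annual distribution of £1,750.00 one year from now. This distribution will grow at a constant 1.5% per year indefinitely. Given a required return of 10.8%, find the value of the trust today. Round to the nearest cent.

Growing perpetuity: P = D₁ / (r − g) = £1,750.0000 / (0.108 − 0.015) = £18,817.20

£18817.20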